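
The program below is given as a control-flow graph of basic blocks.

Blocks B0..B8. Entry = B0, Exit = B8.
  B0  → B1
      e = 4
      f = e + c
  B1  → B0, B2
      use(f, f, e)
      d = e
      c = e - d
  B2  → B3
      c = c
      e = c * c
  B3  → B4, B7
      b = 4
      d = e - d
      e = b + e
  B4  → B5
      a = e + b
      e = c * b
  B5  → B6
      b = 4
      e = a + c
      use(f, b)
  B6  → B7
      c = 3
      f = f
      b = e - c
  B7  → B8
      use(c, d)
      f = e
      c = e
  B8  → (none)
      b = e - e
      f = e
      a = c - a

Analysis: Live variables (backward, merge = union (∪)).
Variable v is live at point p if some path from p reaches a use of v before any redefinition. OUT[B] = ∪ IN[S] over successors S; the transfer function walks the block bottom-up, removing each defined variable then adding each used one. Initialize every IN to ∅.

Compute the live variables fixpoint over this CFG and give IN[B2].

Per-block solution:
  B0:  IN={a, c}  OUT={a, e, f}
  B1:  IN={a, e, f}  OUT={a, c, d, f}
  B2:  IN={a, c, d, f}  OUT={a, c, d, e, f}
  B3:  IN={a, c, d, e, f}  OUT={a, b, c, d, e, f}
  B4:  IN={b, c, d, e, f}  OUT={a, c, d, f}
  B5:  IN={a, c, d, f}  OUT={a, d, e, f}
  B6:  IN={a, d, e, f}  OUT={a, c, d, e}
  B7:  IN={a, c, d, e}  OUT={a, c, e}
  B8:  IN={a, c, e}  OUT={}

Merge at B2: OUT[B2] = IN[B3] = {a, c, d, e, f}
Applying B2's transfer function to that OUT value gives IN[B2] (row B2 above).

Answer: {a, c, d, f}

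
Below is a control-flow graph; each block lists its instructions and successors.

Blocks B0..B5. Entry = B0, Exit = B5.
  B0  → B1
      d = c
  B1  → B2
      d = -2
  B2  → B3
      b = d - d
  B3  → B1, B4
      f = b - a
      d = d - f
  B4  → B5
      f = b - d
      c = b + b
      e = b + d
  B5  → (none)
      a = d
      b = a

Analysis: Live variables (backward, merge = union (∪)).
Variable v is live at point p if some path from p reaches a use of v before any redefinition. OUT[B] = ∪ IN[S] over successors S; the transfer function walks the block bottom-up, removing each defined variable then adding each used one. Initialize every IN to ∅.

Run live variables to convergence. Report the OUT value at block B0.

Answer: {a}

Derivation:
Per-block solution:
  B0:   IN={a, c}   OUT={a}
  B1:   IN={a}   OUT={a, d}
  B2:   IN={a, d}   OUT={a, b, d}
  B3:   IN={a, b, d}   OUT={a, b, d}
  B4:   IN={b, d}   OUT={d}
  B5:   IN={d}   OUT={}

Merge at B0: OUT[B0] = IN[B1] = {a}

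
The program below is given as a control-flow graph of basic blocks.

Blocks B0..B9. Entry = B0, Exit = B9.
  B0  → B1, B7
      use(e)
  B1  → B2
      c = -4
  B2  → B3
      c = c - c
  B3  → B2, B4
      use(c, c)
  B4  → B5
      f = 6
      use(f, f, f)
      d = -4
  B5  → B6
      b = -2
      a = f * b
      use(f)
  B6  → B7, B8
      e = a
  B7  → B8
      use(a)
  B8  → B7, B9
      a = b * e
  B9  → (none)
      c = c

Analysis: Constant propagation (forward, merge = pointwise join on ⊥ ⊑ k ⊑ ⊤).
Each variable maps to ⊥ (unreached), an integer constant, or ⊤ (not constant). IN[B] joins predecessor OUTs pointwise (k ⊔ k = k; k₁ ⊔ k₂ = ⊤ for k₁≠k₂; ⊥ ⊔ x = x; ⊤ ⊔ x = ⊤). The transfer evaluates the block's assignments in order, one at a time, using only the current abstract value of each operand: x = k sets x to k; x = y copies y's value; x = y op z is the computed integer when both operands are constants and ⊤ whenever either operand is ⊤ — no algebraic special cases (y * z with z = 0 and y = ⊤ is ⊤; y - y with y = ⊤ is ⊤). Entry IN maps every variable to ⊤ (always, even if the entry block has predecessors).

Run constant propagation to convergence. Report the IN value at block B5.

Answer: {a: ⊤, b: ⊤, c: ⊤, d: -4, e: ⊤, f: 6}

Derivation:
Fixpoint table:
  B0: | IN=(all ⊤) | OUT=(all ⊤)
  B1: | IN=(all ⊤) | OUT={c:-4; rest ⊤}
  B2: | IN=(all ⊤) | OUT=(all ⊤)
  B3: | IN=(all ⊤) | OUT=(all ⊤)
  B4: | IN=(all ⊤) | OUT={d:-4, f:6; rest ⊤}
  B5: | IN={d:-4, f:6; rest ⊤} | OUT={a:-12, b:-2, d:-4, f:6; rest ⊤}
  B6: | IN={a:-12, b:-2, d:-4, f:6; rest ⊤} | OUT={a:-12, b:-2, d:-4, e:-12, f:6; rest ⊤}
  B7: | IN=(all ⊤) | OUT=(all ⊤)
  B8: | IN=(all ⊤) | OUT=(all ⊤)
  B9: | IN=(all ⊤) | OUT=(all ⊤)

Merge at B5: IN[B5] = OUT[B4] = {a: ⊤, b: ⊤, c: ⊤, d: -4, e: ⊤, f: 6}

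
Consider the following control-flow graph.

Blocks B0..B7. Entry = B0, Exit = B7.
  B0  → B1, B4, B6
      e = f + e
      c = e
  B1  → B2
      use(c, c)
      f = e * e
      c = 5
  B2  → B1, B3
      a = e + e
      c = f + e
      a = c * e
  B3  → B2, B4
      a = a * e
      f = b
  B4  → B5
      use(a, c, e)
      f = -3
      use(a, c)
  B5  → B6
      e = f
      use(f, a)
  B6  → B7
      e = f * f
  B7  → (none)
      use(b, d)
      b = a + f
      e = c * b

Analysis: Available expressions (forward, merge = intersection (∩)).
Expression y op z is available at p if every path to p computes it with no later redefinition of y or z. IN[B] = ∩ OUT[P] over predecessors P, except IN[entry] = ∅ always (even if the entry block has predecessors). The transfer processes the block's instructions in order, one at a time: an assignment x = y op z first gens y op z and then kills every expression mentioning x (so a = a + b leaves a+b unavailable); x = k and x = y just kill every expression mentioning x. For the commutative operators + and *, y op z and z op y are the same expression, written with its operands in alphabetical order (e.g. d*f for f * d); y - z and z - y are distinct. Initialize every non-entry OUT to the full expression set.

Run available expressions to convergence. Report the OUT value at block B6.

Answer: {f*f}

Trace:
Fixpoint table:
  B0:   IN={}   OUT={}
  B1:   IN={}   OUT={e*e}
  B2:   IN={e*e}   OUT={c*e, e*e, e+e, e+f}
  B3:   IN={c*e, e*e, e+e, e+f}   OUT={c*e, e*e, e+e}
  B4:   IN={}   OUT={}
  B5:   IN={}   OUT={}
  B6:   IN={}   OUT={f*f}
  B7:   IN={f*f}   OUT={a+f, b*c, f*f}

Merge at B6: IN[B6] = OUT[B0] ∩ OUT[B5] = {}
Applying B6's transfer function to that IN value gives OUT[B6] (row B6 above).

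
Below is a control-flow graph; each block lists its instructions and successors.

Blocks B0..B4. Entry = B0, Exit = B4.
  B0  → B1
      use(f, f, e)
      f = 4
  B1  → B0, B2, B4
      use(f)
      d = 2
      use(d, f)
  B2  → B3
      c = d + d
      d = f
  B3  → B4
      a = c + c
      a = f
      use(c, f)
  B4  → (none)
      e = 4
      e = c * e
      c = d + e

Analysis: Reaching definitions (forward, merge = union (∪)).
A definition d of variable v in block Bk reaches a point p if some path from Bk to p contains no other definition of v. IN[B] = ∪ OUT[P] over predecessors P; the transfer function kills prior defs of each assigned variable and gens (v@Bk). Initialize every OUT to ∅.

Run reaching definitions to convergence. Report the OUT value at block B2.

Answer: {c@B2, d@B2, f@B0}

Derivation:
Fixpoint table:
  B0: | IN={d@B1, f@B0} | OUT={d@B1, f@B0}
  B1: | IN={d@B1, f@B0} | OUT={d@B1, f@B0}
  B2: | IN={d@B1, f@B0} | OUT={c@B2, d@B2, f@B0}
  B3: | IN={c@B2, d@B2, f@B0} | OUT={a@B3, c@B2, d@B2, f@B0}
  B4: | IN={a@B3, c@B2, d@B1, d@B2, f@B0} | OUT={a@B3, c@B4, d@B1, d@B2, e@B4, f@B0}

Merge at B2: IN[B2] = OUT[B1] = {d@B1, f@B0}
Applying B2's transfer function to that IN value gives OUT[B2] (row B2 above).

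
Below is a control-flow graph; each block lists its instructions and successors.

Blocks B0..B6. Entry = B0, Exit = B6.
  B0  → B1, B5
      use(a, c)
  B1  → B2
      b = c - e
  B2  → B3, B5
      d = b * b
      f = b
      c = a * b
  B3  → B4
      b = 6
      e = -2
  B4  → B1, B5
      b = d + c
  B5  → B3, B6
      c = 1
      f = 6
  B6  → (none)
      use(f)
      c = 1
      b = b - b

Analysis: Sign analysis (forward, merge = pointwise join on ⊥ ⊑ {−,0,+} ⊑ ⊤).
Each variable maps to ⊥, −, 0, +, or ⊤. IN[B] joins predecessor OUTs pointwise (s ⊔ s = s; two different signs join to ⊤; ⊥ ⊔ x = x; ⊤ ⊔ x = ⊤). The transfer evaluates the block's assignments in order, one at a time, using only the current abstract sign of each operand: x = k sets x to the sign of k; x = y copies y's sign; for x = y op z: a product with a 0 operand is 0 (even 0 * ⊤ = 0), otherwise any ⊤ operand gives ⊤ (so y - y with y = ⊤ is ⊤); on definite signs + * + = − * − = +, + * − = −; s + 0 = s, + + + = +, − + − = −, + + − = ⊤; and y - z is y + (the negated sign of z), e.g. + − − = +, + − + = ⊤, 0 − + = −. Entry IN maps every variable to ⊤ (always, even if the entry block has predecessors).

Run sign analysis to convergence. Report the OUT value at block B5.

Answer: {a: ⊤, b: ⊤, c: +, d: ⊤, e: ⊤, f: +}

Derivation:
Fixpoint table:
  B0: | IN=(all ⊤) | OUT=(all ⊤)
  B1: | IN=(all ⊤) | OUT=(all ⊤)
  B2: | IN=(all ⊤) | OUT=(all ⊤)
  B3: | IN=(all ⊤) | OUT={b:+, e:-; rest ⊤}
  B4: | IN={b:+, e:-; rest ⊤} | OUT={e:-; rest ⊤}
  B5: | IN=(all ⊤) | OUT={c:+, f:+; rest ⊤}
  B6: | IN={c:+, f:+; rest ⊤} | OUT={c:+, f:+; rest ⊤}

Merge at B5: IN[B5] = OUT[B0] ⊔ OUT[B2] ⊔ OUT[B4] = {a: ⊤, b: ⊤, c: ⊤, d: ⊤, e: ⊤, f: ⊤}
Applying B5's transfer function to that IN value gives OUT[B5] (row B5 above).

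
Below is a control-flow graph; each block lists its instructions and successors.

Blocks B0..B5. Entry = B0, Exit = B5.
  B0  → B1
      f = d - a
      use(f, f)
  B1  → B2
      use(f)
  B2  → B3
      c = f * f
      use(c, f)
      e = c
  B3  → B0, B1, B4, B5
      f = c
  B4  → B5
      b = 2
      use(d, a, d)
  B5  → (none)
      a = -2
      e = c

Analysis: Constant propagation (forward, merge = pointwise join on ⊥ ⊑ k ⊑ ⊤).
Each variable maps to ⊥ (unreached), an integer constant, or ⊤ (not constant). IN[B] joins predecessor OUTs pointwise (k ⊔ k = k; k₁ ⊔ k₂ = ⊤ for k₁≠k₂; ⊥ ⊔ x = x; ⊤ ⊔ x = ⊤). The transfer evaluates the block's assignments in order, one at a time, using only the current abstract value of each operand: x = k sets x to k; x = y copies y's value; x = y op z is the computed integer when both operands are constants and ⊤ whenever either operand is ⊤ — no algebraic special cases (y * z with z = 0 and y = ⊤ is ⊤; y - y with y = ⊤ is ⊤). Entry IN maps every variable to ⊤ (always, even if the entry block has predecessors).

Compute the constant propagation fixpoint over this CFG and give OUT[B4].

Fixpoint table:
  B0:   IN=(all ⊤)   OUT=(all ⊤)
  B1:   IN=(all ⊤)   OUT=(all ⊤)
  B2:   IN=(all ⊤)   OUT=(all ⊤)
  B3:   IN=(all ⊤)   OUT=(all ⊤)
  B4:   IN=(all ⊤)   OUT={b:2; rest ⊤}
  B5:   IN=(all ⊤)   OUT={a:-2; rest ⊤}

Merge at B4: IN[B4] = OUT[B3] = {a: ⊤, b: ⊤, c: ⊤, d: ⊤, e: ⊤, f: ⊤}
Applying B4's transfer function to that IN value gives OUT[B4] (row B4 above).

Answer: {a: ⊤, b: 2, c: ⊤, d: ⊤, e: ⊤, f: ⊤}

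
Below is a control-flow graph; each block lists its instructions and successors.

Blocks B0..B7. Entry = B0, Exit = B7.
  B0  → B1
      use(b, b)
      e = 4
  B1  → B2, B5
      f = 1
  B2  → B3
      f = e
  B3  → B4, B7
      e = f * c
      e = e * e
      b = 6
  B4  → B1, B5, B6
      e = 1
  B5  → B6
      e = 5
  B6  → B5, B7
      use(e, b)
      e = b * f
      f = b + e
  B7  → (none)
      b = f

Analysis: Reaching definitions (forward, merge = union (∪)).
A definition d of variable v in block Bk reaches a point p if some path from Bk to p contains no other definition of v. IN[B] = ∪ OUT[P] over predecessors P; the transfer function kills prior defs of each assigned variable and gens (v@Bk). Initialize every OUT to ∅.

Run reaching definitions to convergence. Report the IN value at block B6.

Answer: {b@B3, e@B4, e@B5, f@B1, f@B2, f@B6}

Trace:
Per-block solution:
  B0:  IN={}  OUT={e@B0}
  B1:  IN={b@B3, e@B0, e@B4, f@B2}  OUT={b@B3, e@B0, e@B4, f@B1}
  B2:  IN={b@B3, e@B0, e@B4, f@B1}  OUT={b@B3, e@B0, e@B4, f@B2}
  B3:  IN={b@B3, e@B0, e@B4, f@B2}  OUT={b@B3, e@B3, f@B2}
  B4:  IN={b@B3, e@B3, f@B2}  OUT={b@B3, e@B4, f@B2}
  B5:  IN={b@B3, e@B0, e@B4, e@B6, f@B1, f@B2, f@B6}  OUT={b@B3, e@B5, f@B1, f@B2, f@B6}
  B6:  IN={b@B3, e@B4, e@B5, f@B1, f@B2, f@B6}  OUT={b@B3, e@B6, f@B6}
  B7:  IN={b@B3, e@B3, e@B6, f@B2, f@B6}  OUT={b@B7, e@B3, e@B6, f@B2, f@B6}

Merge at B6: IN[B6] = OUT[B4] ⊔ OUT[B5] = {b@B3, e@B4, e@B5, f@B1, f@B2, f@B6}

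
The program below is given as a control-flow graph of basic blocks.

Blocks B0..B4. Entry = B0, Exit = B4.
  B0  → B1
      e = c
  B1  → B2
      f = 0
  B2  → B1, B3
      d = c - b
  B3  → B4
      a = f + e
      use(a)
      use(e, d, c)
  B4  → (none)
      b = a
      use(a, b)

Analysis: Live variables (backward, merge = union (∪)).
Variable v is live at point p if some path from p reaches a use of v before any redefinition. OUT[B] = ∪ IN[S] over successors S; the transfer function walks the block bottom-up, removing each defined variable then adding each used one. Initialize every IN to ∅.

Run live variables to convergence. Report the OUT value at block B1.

Answer: {b, c, e, f}

Trace:
Per-block solution:
  B0: | IN={b, c} | OUT={b, c, e}
  B1: | IN={b, c, e} | OUT={b, c, e, f}
  B2: | IN={b, c, e, f} | OUT={b, c, d, e, f}
  B3: | IN={c, d, e, f} | OUT={a}
  B4: | IN={a} | OUT={}

Merge at B1: OUT[B1] = IN[B2] = {b, c, e, f}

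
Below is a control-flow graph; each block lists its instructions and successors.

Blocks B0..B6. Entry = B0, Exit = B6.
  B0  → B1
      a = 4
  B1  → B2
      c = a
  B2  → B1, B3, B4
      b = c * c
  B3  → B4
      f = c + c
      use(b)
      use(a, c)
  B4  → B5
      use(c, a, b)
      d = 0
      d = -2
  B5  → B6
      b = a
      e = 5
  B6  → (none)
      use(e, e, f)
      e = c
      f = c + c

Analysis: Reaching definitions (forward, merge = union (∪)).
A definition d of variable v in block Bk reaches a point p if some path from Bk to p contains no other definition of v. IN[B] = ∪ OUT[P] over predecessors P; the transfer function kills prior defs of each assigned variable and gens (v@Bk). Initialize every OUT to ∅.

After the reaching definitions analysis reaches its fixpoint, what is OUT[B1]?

Per-block solution:
  B0: | IN={} | OUT={a@B0}
  B1: | IN={a@B0, b@B2, c@B1} | OUT={a@B0, b@B2, c@B1}
  B2: | IN={a@B0, b@B2, c@B1} | OUT={a@B0, b@B2, c@B1}
  B3: | IN={a@B0, b@B2, c@B1} | OUT={a@B0, b@B2, c@B1, f@B3}
  B4: | IN={a@B0, b@B2, c@B1, f@B3} | OUT={a@B0, b@B2, c@B1, d@B4, f@B3}
  B5: | IN={a@B0, b@B2, c@B1, d@B4, f@B3} | OUT={a@B0, b@B5, c@B1, d@B4, e@B5, f@B3}
  B6: | IN={a@B0, b@B5, c@B1, d@B4, e@B5, f@B3} | OUT={a@B0, b@B5, c@B1, d@B4, e@B6, f@B6}

Merge at B1: IN[B1] = OUT[B0] ⊔ OUT[B2] = {a@B0, b@B2, c@B1}
Applying B1's transfer function to that IN value gives OUT[B1] (row B1 above).

Answer: {a@B0, b@B2, c@B1}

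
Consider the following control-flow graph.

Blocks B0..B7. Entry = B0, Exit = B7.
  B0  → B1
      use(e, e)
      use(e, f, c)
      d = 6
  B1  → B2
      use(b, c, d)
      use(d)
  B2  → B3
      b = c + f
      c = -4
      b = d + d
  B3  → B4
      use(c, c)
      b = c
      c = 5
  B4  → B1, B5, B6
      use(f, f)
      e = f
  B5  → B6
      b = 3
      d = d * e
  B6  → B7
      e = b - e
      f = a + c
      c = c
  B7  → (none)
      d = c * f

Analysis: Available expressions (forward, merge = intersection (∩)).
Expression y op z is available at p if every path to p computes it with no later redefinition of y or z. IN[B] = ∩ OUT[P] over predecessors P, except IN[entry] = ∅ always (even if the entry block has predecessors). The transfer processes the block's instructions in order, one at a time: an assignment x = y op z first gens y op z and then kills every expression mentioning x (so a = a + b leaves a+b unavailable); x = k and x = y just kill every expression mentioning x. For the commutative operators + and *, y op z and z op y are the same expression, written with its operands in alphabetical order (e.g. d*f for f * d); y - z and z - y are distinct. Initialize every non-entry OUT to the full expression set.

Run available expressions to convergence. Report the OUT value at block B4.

Fixpoint table:
  B0:  IN={}  OUT={}
  B1:  IN={}  OUT={}
  B2:  IN={}  OUT={d+d}
  B3:  IN={d+d}  OUT={d+d}
  B4:  IN={d+d}  OUT={d+d}
  B5:  IN={d+d}  OUT={}
  B6:  IN={}  OUT={}
  B7:  IN={}  OUT={c*f}

Merge at B4: IN[B4] = OUT[B3] = {d+d}
Applying B4's transfer function to that IN value gives OUT[B4] (row B4 above).

Answer: {d+d}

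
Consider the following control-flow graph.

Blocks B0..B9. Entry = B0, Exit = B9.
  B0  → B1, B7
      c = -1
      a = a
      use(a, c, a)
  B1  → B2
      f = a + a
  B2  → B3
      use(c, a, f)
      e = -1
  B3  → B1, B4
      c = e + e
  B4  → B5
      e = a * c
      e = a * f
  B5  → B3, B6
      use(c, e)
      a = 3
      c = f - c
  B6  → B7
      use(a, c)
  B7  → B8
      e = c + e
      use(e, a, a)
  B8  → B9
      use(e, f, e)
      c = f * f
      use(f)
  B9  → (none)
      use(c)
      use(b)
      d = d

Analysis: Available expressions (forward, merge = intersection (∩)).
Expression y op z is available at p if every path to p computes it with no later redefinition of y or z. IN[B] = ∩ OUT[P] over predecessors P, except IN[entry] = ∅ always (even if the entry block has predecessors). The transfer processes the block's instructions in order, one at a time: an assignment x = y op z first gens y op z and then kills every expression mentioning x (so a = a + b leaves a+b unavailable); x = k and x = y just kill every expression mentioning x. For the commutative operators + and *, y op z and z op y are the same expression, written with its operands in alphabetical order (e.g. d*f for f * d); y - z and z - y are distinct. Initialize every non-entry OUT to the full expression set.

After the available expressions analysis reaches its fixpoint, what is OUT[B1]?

Answer: {a+a}

Trace:
Fixpoint table:
  B0: | IN={} | OUT={}
  B1: | IN={} | OUT={a+a}
  B2: | IN={a+a} | OUT={a+a}
  B3: | IN={} | OUT={e+e}
  B4: | IN={e+e} | OUT={a*c, a*f}
  B5: | IN={a*c, a*f} | OUT={}
  B6: | IN={} | OUT={}
  B7: | IN={} | OUT={}
  B8: | IN={} | OUT={f*f}
  B9: | IN={f*f} | OUT={f*f}

Merge at B1: IN[B1] = OUT[B0] ∩ OUT[B3] = {}
Applying B1's transfer function to that IN value gives OUT[B1] (row B1 above).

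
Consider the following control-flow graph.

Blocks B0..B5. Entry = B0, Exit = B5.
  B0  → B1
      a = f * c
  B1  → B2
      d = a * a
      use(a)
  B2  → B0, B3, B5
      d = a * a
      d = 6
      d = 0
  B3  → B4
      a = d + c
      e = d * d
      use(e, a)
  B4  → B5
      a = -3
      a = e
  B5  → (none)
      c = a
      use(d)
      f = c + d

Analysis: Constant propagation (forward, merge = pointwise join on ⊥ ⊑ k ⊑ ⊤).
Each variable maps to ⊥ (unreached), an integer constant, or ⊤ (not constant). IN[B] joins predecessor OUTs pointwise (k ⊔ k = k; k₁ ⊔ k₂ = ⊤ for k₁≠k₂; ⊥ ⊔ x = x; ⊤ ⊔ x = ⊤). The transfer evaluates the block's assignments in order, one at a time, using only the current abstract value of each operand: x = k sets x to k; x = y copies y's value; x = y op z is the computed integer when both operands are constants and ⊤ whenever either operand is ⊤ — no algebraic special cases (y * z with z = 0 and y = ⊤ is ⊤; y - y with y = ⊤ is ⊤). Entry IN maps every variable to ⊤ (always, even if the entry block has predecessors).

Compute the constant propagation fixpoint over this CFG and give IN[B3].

Answer: {a: ⊤, b: ⊤, c: ⊤, d: 0, e: ⊤, f: ⊤}

Trace:
Fixpoint table:
  B0: | IN=(all ⊤) | OUT=(all ⊤)
  B1: | IN=(all ⊤) | OUT=(all ⊤)
  B2: | IN=(all ⊤) | OUT={d:0; rest ⊤}
  B3: | IN={d:0; rest ⊤} | OUT={d:0, e:0; rest ⊤}
  B4: | IN={d:0, e:0; rest ⊤} | OUT={a:0, d:0, e:0; rest ⊤}
  B5: | IN={d:0; rest ⊤} | OUT={d:0; rest ⊤}

Merge at B3: IN[B3] = OUT[B2] = {a: ⊤, b: ⊤, c: ⊤, d: 0, e: ⊤, f: ⊤}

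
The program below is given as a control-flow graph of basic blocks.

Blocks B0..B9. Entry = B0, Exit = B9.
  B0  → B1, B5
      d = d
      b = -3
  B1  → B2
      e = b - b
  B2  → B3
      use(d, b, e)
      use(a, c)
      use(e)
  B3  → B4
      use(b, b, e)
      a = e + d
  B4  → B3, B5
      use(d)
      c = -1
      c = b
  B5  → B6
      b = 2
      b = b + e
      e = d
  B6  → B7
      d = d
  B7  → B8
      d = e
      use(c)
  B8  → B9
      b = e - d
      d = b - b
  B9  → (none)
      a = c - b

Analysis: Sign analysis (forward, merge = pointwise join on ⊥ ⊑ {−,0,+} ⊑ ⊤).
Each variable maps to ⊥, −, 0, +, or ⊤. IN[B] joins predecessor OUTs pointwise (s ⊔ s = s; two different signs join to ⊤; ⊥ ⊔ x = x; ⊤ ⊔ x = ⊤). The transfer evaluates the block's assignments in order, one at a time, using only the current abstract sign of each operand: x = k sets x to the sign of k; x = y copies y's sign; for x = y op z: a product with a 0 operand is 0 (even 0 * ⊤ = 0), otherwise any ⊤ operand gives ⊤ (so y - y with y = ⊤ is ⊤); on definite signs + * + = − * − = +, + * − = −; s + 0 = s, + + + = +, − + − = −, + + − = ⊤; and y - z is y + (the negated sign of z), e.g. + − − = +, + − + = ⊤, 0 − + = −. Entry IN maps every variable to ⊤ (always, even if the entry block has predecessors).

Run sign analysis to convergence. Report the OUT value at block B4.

Per-block solution:
  B0:  IN=(all ⊤)  OUT={b:-; rest ⊤}
  B1:  IN={b:-; rest ⊤}  OUT={b:-; rest ⊤}
  B2:  IN={b:-; rest ⊤}  OUT={b:-; rest ⊤}
  B3:  IN={b:-; rest ⊤}  OUT={b:-; rest ⊤}
  B4:  IN={b:-; rest ⊤}  OUT={b:-, c:-; rest ⊤}
  B5:  IN={b:-; rest ⊤}  OUT=(all ⊤)
  B6:  IN=(all ⊤)  OUT=(all ⊤)
  B7:  IN=(all ⊤)  OUT=(all ⊤)
  B8:  IN=(all ⊤)  OUT=(all ⊤)
  B9:  IN=(all ⊤)  OUT=(all ⊤)

Merge at B4: IN[B4] = OUT[B3] = {a: ⊤, b: -, c: ⊤, d: ⊤, e: ⊤, f: ⊤}
Applying B4's transfer function to that IN value gives OUT[B4] (row B4 above).

Answer: {a: ⊤, b: -, c: -, d: ⊤, e: ⊤, f: ⊤}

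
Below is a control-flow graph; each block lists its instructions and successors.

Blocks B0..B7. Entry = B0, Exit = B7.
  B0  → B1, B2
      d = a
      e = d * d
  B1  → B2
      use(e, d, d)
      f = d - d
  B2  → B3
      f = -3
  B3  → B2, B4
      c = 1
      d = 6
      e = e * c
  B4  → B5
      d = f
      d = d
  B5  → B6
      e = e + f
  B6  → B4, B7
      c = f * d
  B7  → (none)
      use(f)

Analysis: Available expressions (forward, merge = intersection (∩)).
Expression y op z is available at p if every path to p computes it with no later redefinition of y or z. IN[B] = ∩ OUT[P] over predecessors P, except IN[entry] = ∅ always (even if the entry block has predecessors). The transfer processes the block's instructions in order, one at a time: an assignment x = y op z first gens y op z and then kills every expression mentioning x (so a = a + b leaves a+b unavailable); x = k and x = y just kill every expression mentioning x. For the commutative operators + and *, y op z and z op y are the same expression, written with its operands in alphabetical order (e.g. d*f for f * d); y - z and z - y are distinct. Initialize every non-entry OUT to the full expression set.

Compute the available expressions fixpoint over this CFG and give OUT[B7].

Per-block solution:
  B0: | IN={} | OUT={d*d}
  B1: | IN={d*d} | OUT={d*d, d-d}
  B2: | IN={} | OUT={}
  B3: | IN={} | OUT={}
  B4: | IN={} | OUT={}
  B5: | IN={} | OUT={}
  B6: | IN={} | OUT={d*f}
  B7: | IN={d*f} | OUT={d*f}

Merge at B7: IN[B7] = OUT[B6] = {d*f}
Applying B7's transfer function to that IN value gives OUT[B7] (row B7 above).

Answer: {d*f}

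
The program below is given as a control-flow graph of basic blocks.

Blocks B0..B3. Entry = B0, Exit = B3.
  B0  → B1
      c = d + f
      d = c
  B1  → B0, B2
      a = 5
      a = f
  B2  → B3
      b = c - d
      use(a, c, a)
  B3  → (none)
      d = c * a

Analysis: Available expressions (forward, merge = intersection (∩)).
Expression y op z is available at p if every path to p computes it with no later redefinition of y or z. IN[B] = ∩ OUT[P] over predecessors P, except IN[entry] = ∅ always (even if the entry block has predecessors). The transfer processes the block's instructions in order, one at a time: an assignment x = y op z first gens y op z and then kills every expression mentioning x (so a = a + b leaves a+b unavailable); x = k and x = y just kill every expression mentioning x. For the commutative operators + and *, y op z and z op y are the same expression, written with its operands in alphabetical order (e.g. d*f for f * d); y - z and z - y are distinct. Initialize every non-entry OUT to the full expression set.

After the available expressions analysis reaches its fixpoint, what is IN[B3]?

Answer: {c-d}

Working:
Fixpoint table:
  B0:  IN={}  OUT={}
  B1:  IN={}  OUT={}
  B2:  IN={}  OUT={c-d}
  B3:  IN={c-d}  OUT={a*c}

Merge at B3: IN[B3] = OUT[B2] = {c-d}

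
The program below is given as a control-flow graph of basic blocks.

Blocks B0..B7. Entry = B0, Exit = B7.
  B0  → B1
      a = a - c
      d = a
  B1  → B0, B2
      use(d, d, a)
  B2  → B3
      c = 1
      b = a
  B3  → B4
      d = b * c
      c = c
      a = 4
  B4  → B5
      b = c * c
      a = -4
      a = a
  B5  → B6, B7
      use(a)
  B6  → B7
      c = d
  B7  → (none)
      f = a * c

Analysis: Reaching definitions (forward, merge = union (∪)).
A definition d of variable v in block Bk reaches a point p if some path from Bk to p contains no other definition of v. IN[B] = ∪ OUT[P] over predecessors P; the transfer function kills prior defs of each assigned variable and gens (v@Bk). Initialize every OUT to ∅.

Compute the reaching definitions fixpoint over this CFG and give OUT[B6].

Answer: {a@B4, b@B4, c@B6, d@B3}

Trace:
Converged values:
  B0: | IN={a@B0, d@B0} | OUT={a@B0, d@B0}
  B1: | IN={a@B0, d@B0} | OUT={a@B0, d@B0}
  B2: | IN={a@B0, d@B0} | OUT={a@B0, b@B2, c@B2, d@B0}
  B3: | IN={a@B0, b@B2, c@B2, d@B0} | OUT={a@B3, b@B2, c@B3, d@B3}
  B4: | IN={a@B3, b@B2, c@B3, d@B3} | OUT={a@B4, b@B4, c@B3, d@B3}
  B5: | IN={a@B4, b@B4, c@B3, d@B3} | OUT={a@B4, b@B4, c@B3, d@B3}
  B6: | IN={a@B4, b@B4, c@B3, d@B3} | OUT={a@B4, b@B4, c@B6, d@B3}
  B7: | IN={a@B4, b@B4, c@B3, c@B6, d@B3} | OUT={a@B4, b@B4, c@B3, c@B6, d@B3, f@B7}

Merge at B6: IN[B6] = OUT[B5] = {a@B4, b@B4, c@B3, d@B3}
Applying B6's transfer function to that IN value gives OUT[B6] (row B6 above).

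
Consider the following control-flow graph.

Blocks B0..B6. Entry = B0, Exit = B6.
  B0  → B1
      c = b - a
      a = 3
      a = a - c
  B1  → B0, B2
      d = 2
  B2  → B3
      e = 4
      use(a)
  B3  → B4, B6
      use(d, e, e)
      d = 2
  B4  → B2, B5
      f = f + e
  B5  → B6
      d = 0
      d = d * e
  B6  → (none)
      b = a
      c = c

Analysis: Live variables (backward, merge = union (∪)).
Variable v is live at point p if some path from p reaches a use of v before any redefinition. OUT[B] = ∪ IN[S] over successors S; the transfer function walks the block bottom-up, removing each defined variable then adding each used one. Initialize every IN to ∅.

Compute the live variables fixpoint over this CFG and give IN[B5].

Answer: {a, c, e}

Derivation:
Converged values:
  B0:   IN={a, b, f}   OUT={a, b, c, f}
  B1:   IN={a, b, c, f}   OUT={a, b, c, d, f}
  B2:   IN={a, c, d, f}   OUT={a, c, d, e, f}
  B3:   IN={a, c, d, e, f}   OUT={a, c, d, e, f}
  B4:   IN={a, c, d, e, f}   OUT={a, c, d, e, f}
  B5:   IN={a, c, e}   OUT={a, c}
  B6:   IN={a, c}   OUT={}

Merge at B5: OUT[B5] = IN[B6] = {a, c}
Applying B5's transfer function to that OUT value gives IN[B5] (row B5 above).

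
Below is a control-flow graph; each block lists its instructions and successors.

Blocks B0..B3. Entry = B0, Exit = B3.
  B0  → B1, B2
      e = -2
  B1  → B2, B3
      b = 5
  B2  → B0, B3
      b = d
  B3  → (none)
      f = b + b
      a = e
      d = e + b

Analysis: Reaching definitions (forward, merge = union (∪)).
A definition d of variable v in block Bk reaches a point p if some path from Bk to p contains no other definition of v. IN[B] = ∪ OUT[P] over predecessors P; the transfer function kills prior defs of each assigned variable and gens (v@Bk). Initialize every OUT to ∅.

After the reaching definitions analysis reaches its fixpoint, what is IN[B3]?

Answer: {b@B1, b@B2, e@B0}

Trace:
Converged values:
  B0:  IN={b@B2, e@B0}  OUT={b@B2, e@B0}
  B1:  IN={b@B2, e@B0}  OUT={b@B1, e@B0}
  B2:  IN={b@B1, b@B2, e@B0}  OUT={b@B2, e@B0}
  B3:  IN={b@B1, b@B2, e@B0}  OUT={a@B3, b@B1, b@B2, d@B3, e@B0, f@B3}

Merge at B3: IN[B3] = OUT[B1] ⊔ OUT[B2] = {b@B1, b@B2, e@B0}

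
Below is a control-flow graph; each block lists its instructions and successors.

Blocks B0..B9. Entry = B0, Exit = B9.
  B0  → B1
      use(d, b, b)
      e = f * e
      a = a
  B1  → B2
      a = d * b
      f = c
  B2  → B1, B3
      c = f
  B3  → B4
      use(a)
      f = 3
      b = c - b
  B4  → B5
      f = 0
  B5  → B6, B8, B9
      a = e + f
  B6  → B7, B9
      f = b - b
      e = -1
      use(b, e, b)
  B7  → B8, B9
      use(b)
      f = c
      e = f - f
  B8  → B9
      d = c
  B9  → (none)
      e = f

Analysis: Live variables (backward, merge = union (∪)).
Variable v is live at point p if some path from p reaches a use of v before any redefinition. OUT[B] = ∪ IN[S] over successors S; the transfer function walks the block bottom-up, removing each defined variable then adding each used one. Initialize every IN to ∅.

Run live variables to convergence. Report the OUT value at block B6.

Converged values:
  B0:  IN={a, b, c, d, e, f}  OUT={b, c, d, e}
  B1:  IN={b, c, d, e}  OUT={a, b, d, e, f}
  B2:  IN={a, b, d, e, f}  OUT={a, b, c, d, e}
  B3:  IN={a, b, c, e}  OUT={b, c, e}
  B4:  IN={b, c, e}  OUT={b, c, e, f}
  B5:  IN={b, c, e, f}  OUT={b, c, f}
  B6:  IN={b, c}  OUT={b, c, f}
  B7:  IN={b, c}  OUT={c, f}
  B8:  IN={c, f}  OUT={f}
  B9:  IN={f}  OUT={}

Merge at B6: OUT[B6] = IN[B7] ⊔ IN[B9] = {b, c, f}

Answer: {b, c, f}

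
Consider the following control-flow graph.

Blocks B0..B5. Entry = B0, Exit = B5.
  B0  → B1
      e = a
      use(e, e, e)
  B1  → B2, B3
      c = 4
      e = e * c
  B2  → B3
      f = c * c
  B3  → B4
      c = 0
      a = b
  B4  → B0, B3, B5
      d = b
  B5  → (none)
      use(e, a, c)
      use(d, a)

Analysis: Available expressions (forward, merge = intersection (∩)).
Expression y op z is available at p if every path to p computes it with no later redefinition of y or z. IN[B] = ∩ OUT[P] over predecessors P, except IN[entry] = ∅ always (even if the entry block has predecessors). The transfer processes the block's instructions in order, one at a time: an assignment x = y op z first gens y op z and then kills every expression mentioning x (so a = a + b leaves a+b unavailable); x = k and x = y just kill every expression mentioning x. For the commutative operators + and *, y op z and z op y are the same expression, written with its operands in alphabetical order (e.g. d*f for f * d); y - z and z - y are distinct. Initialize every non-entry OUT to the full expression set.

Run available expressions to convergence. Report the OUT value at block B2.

Per-block solution:
  B0:   IN={}   OUT={}
  B1:   IN={}   OUT={}
  B2:   IN={}   OUT={c*c}
  B3:   IN={}   OUT={}
  B4:   IN={}   OUT={}
  B5:   IN={}   OUT={}

Merge at B2: IN[B2] = OUT[B1] = {}
Applying B2's transfer function to that IN value gives OUT[B2] (row B2 above).

Answer: {c*c}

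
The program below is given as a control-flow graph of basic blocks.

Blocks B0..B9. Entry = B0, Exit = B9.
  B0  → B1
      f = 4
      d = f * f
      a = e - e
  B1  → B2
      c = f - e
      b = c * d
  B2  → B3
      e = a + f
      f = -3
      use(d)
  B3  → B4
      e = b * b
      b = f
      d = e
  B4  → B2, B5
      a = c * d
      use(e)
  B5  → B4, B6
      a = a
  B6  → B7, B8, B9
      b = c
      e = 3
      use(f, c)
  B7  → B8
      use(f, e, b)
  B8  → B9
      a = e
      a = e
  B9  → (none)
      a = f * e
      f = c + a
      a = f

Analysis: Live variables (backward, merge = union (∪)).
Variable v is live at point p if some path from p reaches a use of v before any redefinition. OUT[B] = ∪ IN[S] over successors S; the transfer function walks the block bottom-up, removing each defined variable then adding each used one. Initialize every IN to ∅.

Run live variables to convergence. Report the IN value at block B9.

Per-block solution:
  B0:  IN={e}  OUT={a, d, e, f}
  B1:  IN={a, d, e, f}  OUT={a, b, c, d, f}
  B2:  IN={a, b, c, d, f}  OUT={b, c, f}
  B3:  IN={b, c, f}  OUT={b, c, d, e, f}
  B4:  IN={b, c, d, e, f}  OUT={a, b, c, d, e, f}
  B5:  IN={a, b, c, d, e, f}  OUT={b, c, d, e, f}
  B6:  IN={c, f}  OUT={b, c, e, f}
  B7:  IN={b, c, e, f}  OUT={c, e, f}
  B8:  IN={c, e, f}  OUT={c, e, f}
  B9:  IN={c, e, f}  OUT={}

B9 is the boundary node: OUT[B9] = {}
Applying B9's transfer function to that OUT value gives IN[B9] (row B9 above).

Answer: {c, e, f}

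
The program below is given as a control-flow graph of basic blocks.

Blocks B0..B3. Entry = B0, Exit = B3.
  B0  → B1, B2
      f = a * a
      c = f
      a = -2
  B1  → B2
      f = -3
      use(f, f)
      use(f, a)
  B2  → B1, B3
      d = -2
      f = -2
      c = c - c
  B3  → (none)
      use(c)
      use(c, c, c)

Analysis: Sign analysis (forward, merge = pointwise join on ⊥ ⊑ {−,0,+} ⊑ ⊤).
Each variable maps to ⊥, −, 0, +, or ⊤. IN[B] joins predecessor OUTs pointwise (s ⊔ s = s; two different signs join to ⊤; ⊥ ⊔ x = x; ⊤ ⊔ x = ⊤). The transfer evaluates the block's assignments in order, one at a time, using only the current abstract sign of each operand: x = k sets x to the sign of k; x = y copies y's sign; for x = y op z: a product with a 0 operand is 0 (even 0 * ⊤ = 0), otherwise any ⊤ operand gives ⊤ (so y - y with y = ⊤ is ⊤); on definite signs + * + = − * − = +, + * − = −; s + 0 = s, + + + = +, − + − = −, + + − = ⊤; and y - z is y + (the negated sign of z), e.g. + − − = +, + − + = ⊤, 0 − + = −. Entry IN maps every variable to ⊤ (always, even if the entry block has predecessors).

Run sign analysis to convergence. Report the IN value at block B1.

Answer: {a: -, b: ⊤, c: ⊤, d: ⊤, e: ⊤, f: ⊤}

Working:
Fixpoint table:
  B0:   IN=(all ⊤)   OUT={a:-; rest ⊤}
  B1:   IN={a:-; rest ⊤}   OUT={a:-, f:-; rest ⊤}
  B2:   IN={a:-; rest ⊤}   OUT={a:-, d:-, f:-; rest ⊤}
  B3:   IN={a:-, d:-, f:-; rest ⊤}   OUT={a:-, d:-, f:-; rest ⊤}

Merge at B1: IN[B1] = OUT[B0] ⊔ OUT[B2] = {a: -, b: ⊤, c: ⊤, d: ⊤, e: ⊤, f: ⊤}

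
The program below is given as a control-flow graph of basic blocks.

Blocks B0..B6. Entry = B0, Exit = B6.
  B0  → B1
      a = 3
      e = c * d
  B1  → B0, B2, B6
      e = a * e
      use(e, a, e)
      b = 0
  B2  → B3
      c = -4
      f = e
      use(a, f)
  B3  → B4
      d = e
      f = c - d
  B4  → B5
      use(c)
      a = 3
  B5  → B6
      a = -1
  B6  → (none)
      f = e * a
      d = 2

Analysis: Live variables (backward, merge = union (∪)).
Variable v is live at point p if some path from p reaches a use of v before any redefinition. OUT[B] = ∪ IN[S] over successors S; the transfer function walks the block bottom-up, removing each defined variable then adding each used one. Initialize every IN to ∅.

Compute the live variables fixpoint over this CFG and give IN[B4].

Answer: {c, e}

Derivation:
Fixpoint table:
  B0:   IN={c, d}   OUT={a, c, d, e}
  B1:   IN={a, c, d, e}   OUT={a, c, d, e}
  B2:   IN={a, e}   OUT={c, e}
  B3:   IN={c, e}   OUT={c, e}
  B4:   IN={c, e}   OUT={e}
  B5:   IN={e}   OUT={a, e}
  B6:   IN={a, e}   OUT={}

Merge at B4: OUT[B4] = IN[B5] = {e}
Applying B4's transfer function to that OUT value gives IN[B4] (row B4 above).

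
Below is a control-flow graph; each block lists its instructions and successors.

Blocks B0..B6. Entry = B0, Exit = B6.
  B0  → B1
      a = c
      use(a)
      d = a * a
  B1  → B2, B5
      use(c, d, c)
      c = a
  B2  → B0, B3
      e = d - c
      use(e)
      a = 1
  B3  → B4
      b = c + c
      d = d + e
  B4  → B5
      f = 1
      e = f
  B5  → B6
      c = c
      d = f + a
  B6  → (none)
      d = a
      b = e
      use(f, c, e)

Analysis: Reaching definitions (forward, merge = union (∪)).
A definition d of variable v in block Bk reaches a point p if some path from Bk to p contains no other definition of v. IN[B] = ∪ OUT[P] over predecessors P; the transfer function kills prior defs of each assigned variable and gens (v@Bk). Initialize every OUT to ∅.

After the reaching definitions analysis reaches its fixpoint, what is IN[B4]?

Answer: {a@B2, b@B3, c@B1, d@B3, e@B2}

Trace:
Fixpoint table:
  B0:   IN={a@B2, c@B1, d@B0, e@B2}   OUT={a@B0, c@B1, d@B0, e@B2}
  B1:   IN={a@B0, c@B1, d@B0, e@B2}   OUT={a@B0, c@B1, d@B0, e@B2}
  B2:   IN={a@B0, c@B1, d@B0, e@B2}   OUT={a@B2, c@B1, d@B0, e@B2}
  B3:   IN={a@B2, c@B1, d@B0, e@B2}   OUT={a@B2, b@B3, c@B1, d@B3, e@B2}
  B4:   IN={a@B2, b@B3, c@B1, d@B3, e@B2}   OUT={a@B2, b@B3, c@B1, d@B3, e@B4, f@B4}
  B5:   IN={a@B0, a@B2, b@B3, c@B1, d@B0, d@B3, e@B2, e@B4, f@B4}   OUT={a@B0, a@B2, b@B3, c@B5, d@B5, e@B2, e@B4, f@B4}
  B6:   IN={a@B0, a@B2, b@B3, c@B5, d@B5, e@B2, e@B4, f@B4}   OUT={a@B0, a@B2, b@B6, c@B5, d@B6, e@B2, e@B4, f@B4}

Merge at B4: IN[B4] = OUT[B3] = {a@B2, b@B3, c@B1, d@B3, e@B2}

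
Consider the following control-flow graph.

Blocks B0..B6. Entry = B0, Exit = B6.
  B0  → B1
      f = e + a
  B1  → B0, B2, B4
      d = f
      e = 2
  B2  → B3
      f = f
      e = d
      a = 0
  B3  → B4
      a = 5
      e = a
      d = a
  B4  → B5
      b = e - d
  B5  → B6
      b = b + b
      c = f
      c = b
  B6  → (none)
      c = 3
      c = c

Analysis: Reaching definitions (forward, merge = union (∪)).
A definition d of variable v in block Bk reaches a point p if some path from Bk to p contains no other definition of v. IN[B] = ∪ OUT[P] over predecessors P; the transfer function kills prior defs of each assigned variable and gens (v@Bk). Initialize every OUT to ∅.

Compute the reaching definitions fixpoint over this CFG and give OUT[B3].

Answer: {a@B3, d@B3, e@B3, f@B2}

Working:
Fixpoint table:
  B0:  IN={d@B1, e@B1, f@B0}  OUT={d@B1, e@B1, f@B0}
  B1:  IN={d@B1, e@B1, f@B0}  OUT={d@B1, e@B1, f@B0}
  B2:  IN={d@B1, e@B1, f@B0}  OUT={a@B2, d@B1, e@B2, f@B2}
  B3:  IN={a@B2, d@B1, e@B2, f@B2}  OUT={a@B3, d@B3, e@B3, f@B2}
  B4:  IN={a@B3, d@B1, d@B3, e@B1, e@B3, f@B0, f@B2}  OUT={a@B3, b@B4, d@B1, d@B3, e@B1, e@B3, f@B0, f@B2}
  B5:  IN={a@B3, b@B4, d@B1, d@B3, e@B1, e@B3, f@B0, f@B2}  OUT={a@B3, b@B5, c@B5, d@B1, d@B3, e@B1, e@B3, f@B0, f@B2}
  B6:  IN={a@B3, b@B5, c@B5, d@B1, d@B3, e@B1, e@B3, f@B0, f@B2}  OUT={a@B3, b@B5, c@B6, d@B1, d@B3, e@B1, e@B3, f@B0, f@B2}

Merge at B3: IN[B3] = OUT[B2] = {a@B2, d@B1, e@B2, f@B2}
Applying B3's transfer function to that IN value gives OUT[B3] (row B3 above).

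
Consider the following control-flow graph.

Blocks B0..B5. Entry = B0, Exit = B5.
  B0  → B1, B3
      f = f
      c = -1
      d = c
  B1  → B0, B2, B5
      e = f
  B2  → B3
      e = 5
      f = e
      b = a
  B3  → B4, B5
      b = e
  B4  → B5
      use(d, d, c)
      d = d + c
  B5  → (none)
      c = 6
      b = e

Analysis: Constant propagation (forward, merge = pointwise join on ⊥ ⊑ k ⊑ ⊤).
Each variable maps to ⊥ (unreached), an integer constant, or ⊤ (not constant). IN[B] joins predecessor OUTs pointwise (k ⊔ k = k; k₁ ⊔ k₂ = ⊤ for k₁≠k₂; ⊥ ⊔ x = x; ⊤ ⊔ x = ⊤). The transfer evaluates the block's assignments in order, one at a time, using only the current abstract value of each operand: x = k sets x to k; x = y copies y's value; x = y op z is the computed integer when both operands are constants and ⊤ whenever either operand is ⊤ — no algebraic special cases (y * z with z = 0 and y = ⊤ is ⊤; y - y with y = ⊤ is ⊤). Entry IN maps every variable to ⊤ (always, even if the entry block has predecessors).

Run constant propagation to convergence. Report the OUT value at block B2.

Answer: {a: ⊤, b: ⊤, c: -1, d: -1, e: 5, f: 5}

Trace:
Per-block solution:
  B0: | IN=(all ⊤) | OUT={c:-1, d:-1; rest ⊤}
  B1: | IN={c:-1, d:-1; rest ⊤} | OUT={c:-1, d:-1; rest ⊤}
  B2: | IN={c:-1, d:-1; rest ⊤} | OUT={c:-1, d:-1, e:5, f:5; rest ⊤}
  B3: | IN={c:-1, d:-1; rest ⊤} | OUT={c:-1, d:-1; rest ⊤}
  B4: | IN={c:-1, d:-1; rest ⊤} | OUT={c:-1, d:-2; rest ⊤}
  B5: | IN={c:-1; rest ⊤} | OUT={c:6; rest ⊤}

Merge at B2: IN[B2] = OUT[B1] = {a: ⊤, b: ⊤, c: -1, d: -1, e: ⊤, f: ⊤}
Applying B2's transfer function to that IN value gives OUT[B2] (row B2 above).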